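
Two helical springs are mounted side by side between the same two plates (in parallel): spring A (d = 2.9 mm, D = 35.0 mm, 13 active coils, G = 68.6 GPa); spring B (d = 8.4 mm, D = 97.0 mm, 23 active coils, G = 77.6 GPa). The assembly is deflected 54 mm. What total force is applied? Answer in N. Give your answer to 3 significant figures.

k_A = Gd⁴/(8D³N_a) = (68.6×10³)(2.9⁴)/(8·35.0³·13) = 1.0881 N/mm
k_B = Gd⁴/(8D³N_a) = (77.6×10³)(8.4⁴)/(8·97.0³·23) = 2.3006 N/mm
Parallel: k_eq = 1.0881 + 2.3006 = 3.3887 N/mm
F = k_eq·δ = 3.3887·54 = 182.99 N

183 N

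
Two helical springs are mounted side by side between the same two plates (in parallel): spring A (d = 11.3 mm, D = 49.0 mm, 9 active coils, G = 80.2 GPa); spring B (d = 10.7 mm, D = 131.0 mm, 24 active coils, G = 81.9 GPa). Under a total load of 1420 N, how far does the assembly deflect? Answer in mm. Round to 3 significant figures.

9.05 mm

k_A = Gd⁴/(8D³N_a) = (80.2×10³)(11.3⁴)/(8·49.0³·9) = 154.37 N/mm
k_B = Gd⁴/(8D³N_a) = (81.9×10³)(10.7⁴)/(8·131.0³·24) = 2.4872 N/mm
Parallel: k_eq = 154.37 + 2.4872 = 156.86 N/mm
δ = F/k_eq = 1420/156.86 = 9.0527 mm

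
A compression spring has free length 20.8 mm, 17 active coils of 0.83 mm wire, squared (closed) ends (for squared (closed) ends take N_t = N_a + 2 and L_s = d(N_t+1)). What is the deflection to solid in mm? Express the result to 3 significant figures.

4.20 mm

N_t = 19; L_s = 0.83·20 = 16.6 mm
δ_solid = L₀ − L_s = 20.8 − 16.6 = 4.2 mm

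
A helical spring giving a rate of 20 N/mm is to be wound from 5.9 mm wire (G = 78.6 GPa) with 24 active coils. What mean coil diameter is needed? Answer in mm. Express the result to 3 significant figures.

D = (Gd⁴/(8N_a·k))^(1/3) = (78.6×10³·5.9⁴/(8·24·20))^(1/3)
  = (24802.7)^(1/3) = 29.1631 mm

29.2 mm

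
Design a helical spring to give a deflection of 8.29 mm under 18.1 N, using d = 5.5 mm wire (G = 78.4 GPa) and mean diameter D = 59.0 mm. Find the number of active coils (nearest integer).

Required rate k = F/δ = 18.1/8.29 = 2.1834 N/mm
N_a = Gd⁴/(8D³k) = (78.4×10³ × 5.5⁴)/(8 × 59.0³ × 2.1834)
    = 7.17409e+07 / 3.58732e+06 = 20 → 20 coils

20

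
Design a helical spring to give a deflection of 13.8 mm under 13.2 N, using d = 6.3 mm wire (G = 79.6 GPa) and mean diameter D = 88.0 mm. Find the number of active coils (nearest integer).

Required rate k = F/δ = 13.2/13.8 = 0.95652 N/mm
N_a = Gd⁴/(8D³k) = (79.6×10³ × 6.3⁴)/(8 × 88.0³ × 0.95652)
    = 1.25394e+08 / 5.21474e+06 = 24.05 → 24 coils

24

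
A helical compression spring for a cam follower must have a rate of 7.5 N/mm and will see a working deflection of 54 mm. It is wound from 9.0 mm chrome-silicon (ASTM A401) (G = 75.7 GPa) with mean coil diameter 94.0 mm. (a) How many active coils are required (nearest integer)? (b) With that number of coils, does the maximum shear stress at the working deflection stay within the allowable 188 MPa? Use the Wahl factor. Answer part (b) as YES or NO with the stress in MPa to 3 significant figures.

(a) 10 coils; (b) YES, τ_max = 151 MPa

N_a = Gd⁴/(8D³k) = (75.7×10³)(9.0⁴)/(8·94.0³·7.5) = 9.966 → N_a = 10
Actual rate k = Gd⁴/(8D³·10) = 7.4747 N/mm
Working load F = kδ = 7.4747·54 = 403.63 N
C = 94.0/9.0 = 10.4444; K_W = (4C−1)/(4C−4)+0.615/C = 1.1383
τ_max = K_W·8FD/(πd³) = 1.1383·132.53 = 150.86 MPa
τ_max ≤ 188 MPa → acceptable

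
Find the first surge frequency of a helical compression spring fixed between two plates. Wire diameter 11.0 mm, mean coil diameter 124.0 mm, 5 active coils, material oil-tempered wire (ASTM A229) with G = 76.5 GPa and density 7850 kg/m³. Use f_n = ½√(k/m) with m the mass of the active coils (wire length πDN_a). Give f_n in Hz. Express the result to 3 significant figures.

k = Gd⁴/(8D³N_a) = (76.5×10³)(11.0⁴)/(8·124.0³·5) = 14.686 N/mm = 14686 N/m
Wire length L = πDN_a = π·124.0·5 = 1947.8 mm
m = ρ·(πd²/4)·L = 7850 × 95.033×10⁻⁶ m² × 1.9478 m = 1.4531 kg
f_n = ½√(k/m) = 0.5·√(14686/1.4531) = 0.5·√(10107) = 50.267 Hz

50.3 Hz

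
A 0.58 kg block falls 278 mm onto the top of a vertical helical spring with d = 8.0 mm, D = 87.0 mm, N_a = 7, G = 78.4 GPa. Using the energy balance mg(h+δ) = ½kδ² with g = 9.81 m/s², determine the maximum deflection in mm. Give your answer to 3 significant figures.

19.7 mm

k = Gd⁴/(8D³N_a) = (78.4×10³)(8.0⁴)/(8·87.0³·7) = 8.7082 N/mm
W = mg = 0.58 × 9.81 = 5.6898 N
½kδ² − Wδ − Wh = 0 → δ = (W + √(W² + 2kWh))/k
δ = (5.6898 + √(32.374 + 27548.8))/8.7082 = (5.6898 + 166.08)/8.7082 = 19.724 mm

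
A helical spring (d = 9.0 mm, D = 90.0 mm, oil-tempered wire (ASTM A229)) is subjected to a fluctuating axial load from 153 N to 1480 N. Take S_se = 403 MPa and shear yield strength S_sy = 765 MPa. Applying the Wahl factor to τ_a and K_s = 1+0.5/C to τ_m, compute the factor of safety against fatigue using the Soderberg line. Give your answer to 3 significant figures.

C = D/d = 90.0/9.0 = 10.0000; K_W = (4C−1)/(4C−4)+0.615/C = 1.1448; K_s = 1+0.5/C = 1.0500
F_a = (F_max−F_min)/2 = 663.5 N; F_m = (F_max+F_min)/2 = 816.5 N
τ_a = K_W·8F_aD/(πd³) = 1.1448 × 208.59 = 238.8 MPa
τ_m = K_s·8F_mD/(πd³) = 1.0500 × 256.69 = 269.53 MPa
Soderberg: 1/n_f = τ_a/S_se + τ_m/S_sy = 238.8/403 + 269.53/765 = 0.59256 + 0.35232 = 0.94488
n_f = 1/0.94488 = 1.058

1.06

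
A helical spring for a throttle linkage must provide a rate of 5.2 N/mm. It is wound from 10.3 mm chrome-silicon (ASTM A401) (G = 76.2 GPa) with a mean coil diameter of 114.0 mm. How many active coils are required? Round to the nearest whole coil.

14

N_a = Gd⁴/(8D³k) = (76.2×10³ × 10.3⁴)/(8 × 114.0³ × 5.2)
    = 8.57638e+08 / 6.16322e+07 = 13.92 → 14 coils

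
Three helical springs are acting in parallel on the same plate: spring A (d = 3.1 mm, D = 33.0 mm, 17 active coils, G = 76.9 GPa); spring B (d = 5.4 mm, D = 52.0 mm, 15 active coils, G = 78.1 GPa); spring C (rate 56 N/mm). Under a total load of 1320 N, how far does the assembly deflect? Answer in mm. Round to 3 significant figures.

k_A = Gd⁴/(8D³N_a) = (76.9×10³)(3.1⁴)/(8·33.0³·17) = 1.4531 N/mm
k_B = Gd⁴/(8D³N_a) = (78.1×10³)(5.4⁴)/(8·52.0³·15) = 3.9358 N/mm
Parallel: k_eq = 1.4531 + 3.9358 + 56 = 61.389 N/mm
δ = F/k_eq = 1320/61.389 = 21.502 mm

21.5 mm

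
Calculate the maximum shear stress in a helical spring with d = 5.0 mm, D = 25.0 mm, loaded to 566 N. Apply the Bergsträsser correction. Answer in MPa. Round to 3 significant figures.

Spring index C = D/d = 25.0/5.0 = 5.0000
K_B = (4C+2)/(4C−3) = 22.000/17.000 = 1.2941
τ₀ = 8FD/(πd³) = 8·566·25.0/(π·5.0³) = 113200/392.7 = 288.26 MPa
τ_max = K·τ₀ = 1.2941 × 288.26 = 373.04 MPa

373 MPa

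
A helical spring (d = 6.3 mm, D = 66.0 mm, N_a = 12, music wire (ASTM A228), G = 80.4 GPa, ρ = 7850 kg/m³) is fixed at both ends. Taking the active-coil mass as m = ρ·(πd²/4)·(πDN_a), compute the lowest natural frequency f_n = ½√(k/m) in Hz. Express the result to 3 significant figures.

k = Gd⁴/(8D³N_a) = (80.4×10³)(6.3⁴)/(8·66.0³·12) = 4.589 N/mm = 4589 N/m
Wire length L = πDN_a = π·66.0·12 = 2488.1 mm
m = ρ·(πd²/4)·L = 7850 × 31.172×10⁻⁶ m² × 2.4881 m = 0.60886 kg
f_n = ½√(k/m) = 0.5·√(4589/0.60886) = 0.5·√(7537) = 43.408 Hz

43.4 Hz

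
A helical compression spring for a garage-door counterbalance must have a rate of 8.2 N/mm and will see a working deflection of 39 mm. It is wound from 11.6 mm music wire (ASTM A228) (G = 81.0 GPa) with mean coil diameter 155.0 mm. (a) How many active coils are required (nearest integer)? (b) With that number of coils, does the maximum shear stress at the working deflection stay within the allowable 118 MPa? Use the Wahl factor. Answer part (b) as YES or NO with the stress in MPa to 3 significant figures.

(a) 6 coils; (b) YES, τ_max = 89.6 MPa

N_a = Gd⁴/(8D³k) = (81.0×10³)(11.6⁴)/(8·155.0³·8.2) = 6.004 → N_a = 6
Actual rate k = Gd⁴/(8D³·6) = 8.205 N/mm
Working load F = kδ = 8.205·39 = 320 N
C = 155.0/11.6 = 13.3621; K_W = (4C−1)/(4C−4)+0.615/C = 1.1067
τ_max = K_W·8FD/(πd³) = 1.1067·80.918 = 89.551 MPa
τ_max ≤ 118 MPa → acceptable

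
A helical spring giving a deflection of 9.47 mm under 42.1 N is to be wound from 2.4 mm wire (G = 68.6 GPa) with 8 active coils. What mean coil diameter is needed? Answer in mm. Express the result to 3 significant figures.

Required rate k = F/δ = 42.1/9.47 = 4.4456 N/mm
D = (Gd⁴/(8N_a·k))^(1/3) = (68.6×10³·2.4⁴/(8·8·4.4456))^(1/3)
  = (7999.39)^(1/3) = 19.9995 mm

20.0 mm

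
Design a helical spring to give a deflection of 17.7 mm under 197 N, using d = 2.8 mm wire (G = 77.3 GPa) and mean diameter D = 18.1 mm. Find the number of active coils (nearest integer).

9

Required rate k = F/δ = 197/17.7 = 11.13 N/mm
N_a = Gd⁴/(8D³k) = (77.3×10³ × 2.8⁴)/(8 × 18.1³ × 11.13)
    = 4.75129e+06 / 527981 = 8.999 → 9 coils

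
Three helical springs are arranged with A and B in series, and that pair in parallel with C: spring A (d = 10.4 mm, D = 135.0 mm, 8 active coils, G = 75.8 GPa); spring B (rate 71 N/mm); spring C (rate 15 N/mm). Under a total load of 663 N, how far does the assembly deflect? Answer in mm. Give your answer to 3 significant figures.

k_A = Gd⁴/(8D³N_a) = (75.8×10³)(10.4⁴)/(8·135.0³·8) = 5.6315 N/mm
Springs A,B series: k_AB = 1/(1/5.6315+1/71) = 5.2176 N/mm; parallel with C: k_eq = 5.2176+15 = 20.218 N/mm
δ = F/k_eq = 663/20.218 = 32.793 mm

32.8 mm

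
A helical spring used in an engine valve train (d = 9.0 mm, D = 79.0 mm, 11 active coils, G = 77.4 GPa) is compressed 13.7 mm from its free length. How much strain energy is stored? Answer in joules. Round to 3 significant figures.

k = Gd⁴/(8D³N_a) = (77.4×10³)(9.0⁴)/(8·79.0³·11) = 11.704 N/mm
U = ½kδ² = 0.5 × 11.704 × 13.7² = 1098.4 N·mm = 1.0984 J

1.10 J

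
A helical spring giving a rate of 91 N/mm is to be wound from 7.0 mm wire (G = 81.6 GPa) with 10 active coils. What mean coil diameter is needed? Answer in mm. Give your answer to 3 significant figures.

30.0 mm

D = (Gd⁴/(8N_a·k))^(1/3) = (81.6×10³·7.0⁴/(8·10·91))^(1/3)
  = (26912.3)^(1/3) = 29.9675 mm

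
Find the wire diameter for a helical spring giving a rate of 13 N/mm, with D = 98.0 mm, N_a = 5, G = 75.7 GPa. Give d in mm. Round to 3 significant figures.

d = (8D³N_a·k / G)^(1/4) = (8·98.0³·5·13 / (75.7×10³))^0.25
  = (6465.3)^0.25 = 8.9670 mm

8.97 mm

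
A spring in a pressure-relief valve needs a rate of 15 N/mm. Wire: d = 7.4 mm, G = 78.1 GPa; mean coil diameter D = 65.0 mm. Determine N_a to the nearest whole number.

N_a = Gd⁴/(8D³k) = (78.1×10³ × 7.4⁴)/(8 × 65.0³ × 15)
    = 2.34195e+08 / 3.2955e+07 = 7.107 → 7 coils

7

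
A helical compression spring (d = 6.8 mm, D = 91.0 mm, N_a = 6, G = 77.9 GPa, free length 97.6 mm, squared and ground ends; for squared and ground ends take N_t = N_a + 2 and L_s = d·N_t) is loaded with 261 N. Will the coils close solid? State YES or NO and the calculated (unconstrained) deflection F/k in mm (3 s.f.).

k = Gd⁴/(8D³N_a) = (77.9×10³)(6.8⁴)/(8·91.0³·6) = 4.6048 N/mm
N_t = 8; L_s = 6.8·8 = 54.4 mm; δ_solid = L₀ − L_s = 97.6 − 54.4 = 43.2 mm
δ = F/k = 261/4.6048 = 56.68 mm
δ ≥ δ_solid → spring goes solid

YES, δ = 56.7 mm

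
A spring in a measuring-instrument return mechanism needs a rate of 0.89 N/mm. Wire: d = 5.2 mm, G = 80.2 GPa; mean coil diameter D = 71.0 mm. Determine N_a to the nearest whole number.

23

N_a = Gd⁴/(8D³k) = (80.2×10³ × 5.2⁴)/(8 × 71.0³ × 0.89)
    = 5.86392e+07 / 2.54833e+06 = 23.01 → 23 coils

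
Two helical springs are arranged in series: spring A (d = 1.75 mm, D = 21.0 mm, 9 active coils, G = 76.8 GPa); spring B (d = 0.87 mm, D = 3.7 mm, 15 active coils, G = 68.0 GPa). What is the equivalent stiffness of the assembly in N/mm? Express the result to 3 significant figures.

0.924 N/mm

k_A = Gd⁴/(8D³N_a) = (76.8×10³)(1.75⁴)/(8·21.0³·9) = 1.0802 N/mm
k_B = Gd⁴/(8D³N_a) = (68.0×10³)(0.87⁴)/(8·3.7³·15) = 6.4091 N/mm
Series: 1/k_eq = 1/1.0802 + 1/6.4091 = 1.0817; k_eq = 0.92444 N/mm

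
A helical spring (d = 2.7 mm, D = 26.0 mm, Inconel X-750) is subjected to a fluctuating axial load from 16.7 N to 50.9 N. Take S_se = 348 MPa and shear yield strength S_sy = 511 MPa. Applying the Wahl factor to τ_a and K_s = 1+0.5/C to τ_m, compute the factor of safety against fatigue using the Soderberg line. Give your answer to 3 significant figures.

C = D/d = 26.0/2.7 = 9.6296; K_W = (4C−1)/(4C−4)+0.615/C = 1.1508; K_s = 1+0.5/C = 1.0519
F_a = (F_max−F_min)/2 = 17.1 N; F_m = (F_max+F_min)/2 = 33.8 N
τ_a = K_W·8F_aD/(πd³) = 1.1508 × 57.52 = 66.193 MPa
τ_m = K_s·8F_mD/(πd³) = 1.0519 × 113.69 = 119.6 MPa
Soderberg: 1/n_f = τ_a/S_se + τ_m/S_sy = 66.193/348 + 119.6/511 = 0.19021 + 0.23405 = 0.42425
n_f = 1/0.42425 = 2.357

2.36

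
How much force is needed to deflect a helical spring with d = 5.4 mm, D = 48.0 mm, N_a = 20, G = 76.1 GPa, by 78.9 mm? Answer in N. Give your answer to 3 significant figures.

k = Gd⁴/(8D³N_a) = (76.1×10³)(5.4⁴)/(8·48.0³·20) = 3.6569 N/mm
F = k·δ = 3.6569 × 78.9 = 288.53 N

289 N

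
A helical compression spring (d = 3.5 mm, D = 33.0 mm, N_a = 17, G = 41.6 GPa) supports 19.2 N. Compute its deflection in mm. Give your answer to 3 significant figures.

k = Gd⁴/(8D³N_a) = (41.6×10³)(3.5⁴)/(8·33.0³·17) = 1.2773 N/mm
δ = F/k = 19.2 / 1.2773 = 15.032 mm

15.0 mm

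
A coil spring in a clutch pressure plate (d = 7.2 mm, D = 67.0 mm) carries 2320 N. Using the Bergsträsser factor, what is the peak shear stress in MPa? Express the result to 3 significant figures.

Spring index C = D/d = 67.0/7.2 = 9.3056
K_B = (4C+2)/(4C−3) = 39.222/34.222 = 1.1461
τ₀ = 8FD/(πd³) = 8·2320·67.0/(π·7.2³) = 1.24352e+06/1172.6 = 1060.5 MPa
τ_max = K·τ₀ = 1.1461 × 1060.5 = 1215.4 MPa

1220 MPa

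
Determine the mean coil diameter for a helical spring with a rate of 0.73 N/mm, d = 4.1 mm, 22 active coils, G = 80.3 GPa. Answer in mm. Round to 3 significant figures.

D = (Gd⁴/(8N_a·k))^(1/3) = (80.3×10³·4.1⁴/(8·22·0.73))^(1/3)
  = (176610)^(1/3) = 56.1055 mm

56.1 mm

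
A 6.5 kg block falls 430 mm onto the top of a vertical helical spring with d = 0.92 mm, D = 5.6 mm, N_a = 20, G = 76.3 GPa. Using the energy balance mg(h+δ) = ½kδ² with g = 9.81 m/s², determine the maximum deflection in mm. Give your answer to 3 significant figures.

204 mm

k = Gd⁴/(8D³N_a) = (76.3×10³)(0.92⁴)/(8·5.6³·20) = 1.9453 N/mm
W = mg = 6.5 × 9.81 = 63.765 N
½kδ² − Wδ − Wh = 0 → δ = (W + √(W² + 2kWh))/k
δ = (63.765 + √(4066 + 106677))/1.9453 = (63.765 + 332.78)/1.9453 = 203.85 mm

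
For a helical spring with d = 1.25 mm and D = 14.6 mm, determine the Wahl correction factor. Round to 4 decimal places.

1.1229

C = D/d = 14.6/1.25 = 11.6800
K_W = (4C−1)/(4C−4) + 0.615/C = 45.720/42.720 + 0.0527 = 1.1229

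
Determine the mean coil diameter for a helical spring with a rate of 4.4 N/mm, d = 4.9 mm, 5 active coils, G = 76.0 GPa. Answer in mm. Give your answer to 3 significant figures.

D = (Gd⁴/(8N_a·k))^(1/3) = (76.0×10³·4.9⁴/(8·5·4.4))^(1/3)
  = (248935)^(1/3) = 62.9064 mm

62.9 mm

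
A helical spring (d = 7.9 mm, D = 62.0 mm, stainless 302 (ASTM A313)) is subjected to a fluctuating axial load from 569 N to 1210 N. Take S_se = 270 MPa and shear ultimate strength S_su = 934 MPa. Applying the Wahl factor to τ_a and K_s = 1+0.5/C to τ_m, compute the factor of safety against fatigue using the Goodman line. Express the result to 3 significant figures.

C = D/d = 62.0/7.9 = 7.8481; K_W = (4C−1)/(4C−4)+0.615/C = 1.1879; K_s = 1+0.5/C = 1.0637
F_a = (F_max−F_min)/2 = 320.5 N; F_m = (F_max+F_min)/2 = 889.5 N
τ_a = K_W·8F_aD/(πd³) = 1.1879 × 102.63 = 121.91 MPa
τ_m = K_s·8F_mD/(πd³) = 1.0637 × 284.84 = 302.98 MPa
Goodman: 1/n_f = τ_a/S_se + τ_m/S_su = 121.91/270 + 302.98/934 = 0.45153 + 0.32439 = 0.77593
n_f = 1/0.77593 = 1.289

1.29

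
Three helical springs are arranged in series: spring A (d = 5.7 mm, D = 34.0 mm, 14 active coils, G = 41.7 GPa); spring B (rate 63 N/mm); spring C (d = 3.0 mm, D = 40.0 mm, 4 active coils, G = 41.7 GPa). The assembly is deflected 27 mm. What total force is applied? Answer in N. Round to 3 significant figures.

k_A = Gd⁴/(8D³N_a) = (41.7×10³)(5.7⁴)/(8·34.0³·14) = 9.9996 N/mm
k_C = Gd⁴/(8D³N_a) = (41.7×10³)(3.0⁴)/(8·40.0³·4) = 1.6493 N/mm
Series: 1/k_eq = 1/9.9996 + 1/63 + 1/1.6493 = 0.72221; k_eq = 1.3846 N/mm
F = k_eq·δ = 1.3846·27 = 37.385 N

37.4 N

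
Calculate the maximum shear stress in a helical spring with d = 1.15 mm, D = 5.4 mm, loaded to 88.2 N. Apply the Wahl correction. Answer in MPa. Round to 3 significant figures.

Spring index C = D/d = 5.4/1.15 = 4.6957
K_W = (4C−1)/(4C−4) + 0.615/C = 17.783/14.783 + 0.1310 = 1.3339
τ₀ = 8FD/(πd³) = 8·88.2·5.4/(π·1.15³) = 3810.24/4.778 = 797.46 MPa
τ_max = K·τ₀ = 1.3339 × 797.46 = 1063.7 MPa

1060 MPa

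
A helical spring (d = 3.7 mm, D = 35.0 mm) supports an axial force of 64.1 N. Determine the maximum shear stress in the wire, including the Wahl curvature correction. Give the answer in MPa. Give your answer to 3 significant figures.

Spring index C = D/d = 35.0/3.7 = 9.4595
K_W = (4C−1)/(4C−4) + 0.615/C = 36.838/33.838 + 0.0650 = 1.1537
τ₀ = 8FD/(πd³) = 8·64.1·35.0/(π·3.7³) = 17948/159.13 = 112.79 MPa
τ_max = K·τ₀ = 1.1537 × 112.79 = 130.12 MPa

130 MPa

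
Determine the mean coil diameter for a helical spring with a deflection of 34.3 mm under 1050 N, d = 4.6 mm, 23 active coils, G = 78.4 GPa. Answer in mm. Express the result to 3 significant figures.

Required rate k = F/δ = 1050/34.3 = 30.612 N/mm
D = (Gd⁴/(8N_a·k))^(1/3) = (78.4×10³·4.6⁴/(8·23·30.612))^(1/3)
  = (6232.1)^(1/3) = 18.4026 mm

18.4 mm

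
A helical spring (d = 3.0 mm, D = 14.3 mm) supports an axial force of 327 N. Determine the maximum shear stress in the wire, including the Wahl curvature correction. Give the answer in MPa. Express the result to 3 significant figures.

586 MPa

Spring index C = D/d = 14.3/3.0 = 4.7667
K_W = (4C−1)/(4C−4) + 0.615/C = 18.067/15.067 + 0.1290 = 1.3281
τ₀ = 8FD/(πd³) = 8·327·14.3/(π·3.0³) = 37408.8/84.823 = 441.02 MPa
τ_max = K·τ₀ = 1.3281 × 441.02 = 585.74 MPa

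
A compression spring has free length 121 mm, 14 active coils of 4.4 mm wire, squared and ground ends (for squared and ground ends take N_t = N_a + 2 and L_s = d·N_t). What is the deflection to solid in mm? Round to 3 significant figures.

N_t = 16; L_s = 4.4·16 = 70.4 mm
δ_solid = L₀ − L_s = 121 − 70.4 = 50.6 mm

50.6 mm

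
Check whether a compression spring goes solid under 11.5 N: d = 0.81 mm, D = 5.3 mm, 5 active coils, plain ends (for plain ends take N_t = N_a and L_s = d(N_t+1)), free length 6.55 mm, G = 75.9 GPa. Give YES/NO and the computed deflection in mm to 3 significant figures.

YES, δ = 2.10 mm

k = Gd⁴/(8D³N_a) = (75.9×10³)(0.81⁴)/(8·5.3³·5) = 5.4865 N/mm
N_t = 5; L_s = 0.81·6 = 4.86 mm; δ_solid = L₀ − L_s = 6.55 − 4.86 = 1.69 mm
δ = F/k = 11.5/5.4865 = 2.0961 mm
δ ≥ δ_solid → spring goes solid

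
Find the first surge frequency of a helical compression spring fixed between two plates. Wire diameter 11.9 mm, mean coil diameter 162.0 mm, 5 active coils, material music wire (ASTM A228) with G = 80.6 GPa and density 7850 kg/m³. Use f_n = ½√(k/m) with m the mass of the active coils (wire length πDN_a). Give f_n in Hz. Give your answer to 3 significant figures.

k = Gd⁴/(8D³N_a) = (80.6×10³)(11.9⁴)/(8·162.0³·5) = 9.5043 N/mm = 9504.3 N/m
Wire length L = πDN_a = π·162.0·5 = 2544.7 mm
m = ρ·(πd²/4)·L = 7850 × 111.22×10⁻⁶ m² × 2.5447 m = 2.2217 kg
f_n = ½√(k/m) = 0.5·√(9504.3/2.2217) = 0.5·√(4277.9) = 32.703 Hz

32.7 Hz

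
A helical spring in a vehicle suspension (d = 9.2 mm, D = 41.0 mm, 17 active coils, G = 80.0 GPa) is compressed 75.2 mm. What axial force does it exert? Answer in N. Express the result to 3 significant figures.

k = Gd⁴/(8D³N_a) = (80.0×10³)(9.2⁴)/(8·41.0³·17) = 61.144 N/mm
F = k·δ = 61.144 × 75.2 = 4598 N

4600 N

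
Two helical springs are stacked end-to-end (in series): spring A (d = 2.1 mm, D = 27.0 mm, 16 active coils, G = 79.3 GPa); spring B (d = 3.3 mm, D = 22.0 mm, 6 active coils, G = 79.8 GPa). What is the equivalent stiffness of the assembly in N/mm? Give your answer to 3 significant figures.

0.593 N/mm

k_A = Gd⁴/(8D³N_a) = (79.3×10³)(2.1⁴)/(8·27.0³·16) = 0.61214 N/mm
k_B = Gd⁴/(8D³N_a) = (79.8×10³)(3.3⁴)/(8·22.0³·6) = 18.516 N/mm
Series: 1/k_eq = 1/0.61214 + 1/18.516 = 1.6876; k_eq = 0.59255 N/mm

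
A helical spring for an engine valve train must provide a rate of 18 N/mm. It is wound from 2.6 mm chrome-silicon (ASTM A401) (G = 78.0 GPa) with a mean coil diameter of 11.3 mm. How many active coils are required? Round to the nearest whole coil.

N_a = Gd⁴/(8D³k) = (78.0×10³ × 2.6⁴)/(8 × 11.3³ × 18)
    = 3.56441e+06 / 207777 = 17.15 → 17 coils

17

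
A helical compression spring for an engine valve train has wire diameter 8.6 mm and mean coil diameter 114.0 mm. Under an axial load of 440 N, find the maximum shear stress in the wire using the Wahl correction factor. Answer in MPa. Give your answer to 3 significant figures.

222 MPa

Spring index C = D/d = 114.0/8.6 = 13.2558
K_W = (4C−1)/(4C−4) + 0.615/C = 52.023/49.023 + 0.0464 = 1.1076
τ₀ = 8FD/(πd³) = 8·440·114.0/(π·8.6³) = 401280/1998.2 = 200.82 MPa
τ_max = K·τ₀ = 1.1076 × 200.82 = 222.42 MPa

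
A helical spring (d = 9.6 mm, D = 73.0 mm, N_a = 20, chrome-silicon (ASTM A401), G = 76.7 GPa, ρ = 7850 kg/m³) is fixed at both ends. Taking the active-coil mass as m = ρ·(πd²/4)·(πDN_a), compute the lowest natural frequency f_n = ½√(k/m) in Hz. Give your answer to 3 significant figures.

k = Gd⁴/(8D³N_a) = (76.7×10³)(9.6⁴)/(8·73.0³·20) = 10.466 N/mm = 10466 N/m
Wire length L = πDN_a = π·73.0·20 = 4586.7 mm
m = ρ·(πd²/4)·L = 7850 × 72.382×10⁻⁶ m² × 4.5867 m = 2.6062 kg
f_n = ½√(k/m) = 0.5·√(10466/2.6062) = 0.5·√(4015.9) = 31.686 Hz

31.7 Hz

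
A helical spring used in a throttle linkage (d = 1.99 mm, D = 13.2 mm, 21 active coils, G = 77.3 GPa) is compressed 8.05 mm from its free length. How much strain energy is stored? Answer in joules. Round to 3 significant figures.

k = Gd⁴/(8D³N_a) = (77.3×10³)(1.99⁴)/(8·13.2³·21) = 3.1373 N/mm
U = ½kδ² = 0.5 × 3.1373 × 8.05² = 101.65 N·mm = 0.10165 J

0.102 J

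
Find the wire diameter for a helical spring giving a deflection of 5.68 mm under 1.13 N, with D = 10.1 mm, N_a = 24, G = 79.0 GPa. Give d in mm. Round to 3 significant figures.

0.840 mm

Required rate k = F/δ = 1.13/5.68 = 0.19894 N/mm
d = (8D³N_a·k / G)^(1/4) = (8·10.1³·24·0.19894 / (79.0×10³))^0.25
  = (0.49816)^0.25 = 0.8401 mm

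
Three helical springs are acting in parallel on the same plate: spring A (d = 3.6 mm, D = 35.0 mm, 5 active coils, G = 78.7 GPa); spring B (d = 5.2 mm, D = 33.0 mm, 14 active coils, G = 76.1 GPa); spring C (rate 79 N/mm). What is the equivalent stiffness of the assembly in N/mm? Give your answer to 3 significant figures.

101 N/mm

k_A = Gd⁴/(8D³N_a) = (78.7×10³)(3.6⁴)/(8·35.0³·5) = 7.7076 N/mm
k_B = Gd⁴/(8D³N_a) = (76.1×10³)(5.2⁴)/(8·33.0³·14) = 13.824 N/mm
Parallel: k_eq = 7.7076 + 13.824 + 79 = 100.53 N/mm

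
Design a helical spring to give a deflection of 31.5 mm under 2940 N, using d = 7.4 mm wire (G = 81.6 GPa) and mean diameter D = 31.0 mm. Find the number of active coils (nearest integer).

11

Required rate k = F/δ = 2940/31.5 = 93.333 N/mm
N_a = Gd⁴/(8D³k) = (81.6×10³ × 7.4⁴)/(8 × 31.0³ × 93.333)
    = 2.4469e+08 / 2.22439e+07 = 11 → 11 coils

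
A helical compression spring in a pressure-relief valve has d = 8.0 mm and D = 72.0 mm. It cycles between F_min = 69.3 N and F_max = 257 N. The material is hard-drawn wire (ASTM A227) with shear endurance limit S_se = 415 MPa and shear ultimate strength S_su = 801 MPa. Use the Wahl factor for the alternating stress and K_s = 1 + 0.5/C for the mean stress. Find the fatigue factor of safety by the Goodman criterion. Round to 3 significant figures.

5.84

C = D/d = 72.0/8.0 = 9.0000; K_W = (4C−1)/(4C−4)+0.615/C = 1.1621; K_s = 1+0.5/C = 1.0556
F_a = (F_max−F_min)/2 = 93.85 N; F_m = (F_max+F_min)/2 = 163.15 N
τ_a = K_W·8F_aD/(πd³) = 1.1621 × 33.608 = 39.055 MPa
τ_m = K_s·8F_mD/(πd³) = 1.0556 × 58.424 = 61.67 MPa
Goodman: 1/n_f = τ_a/S_se + τ_m/S_su = 39.055/415 + 61.67/801 = 0.09411 + 0.07699 = 0.1711
n_f = 1/0.1711 = 5.845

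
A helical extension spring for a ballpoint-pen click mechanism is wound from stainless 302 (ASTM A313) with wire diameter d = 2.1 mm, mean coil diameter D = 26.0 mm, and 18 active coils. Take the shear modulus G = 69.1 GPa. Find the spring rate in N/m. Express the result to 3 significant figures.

531 N/m

k = Gd⁴/(8D³N_a) = (69.1×10³ × 2.1⁴) / (8 × 26.0³ × 18)
  = 1.34386e+06 / 2.53094e+06 = 0.53097 N/mm = 530.97 N/m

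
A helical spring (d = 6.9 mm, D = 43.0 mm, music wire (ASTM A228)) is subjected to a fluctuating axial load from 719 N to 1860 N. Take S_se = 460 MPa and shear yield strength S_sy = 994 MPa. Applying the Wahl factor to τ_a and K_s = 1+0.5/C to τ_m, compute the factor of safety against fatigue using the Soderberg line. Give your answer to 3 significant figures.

1.02

C = D/d = 43.0/6.9 = 6.2319; K_W = (4C−1)/(4C−4)+0.615/C = 1.2420; K_s = 1+0.5/C = 1.0802
F_a = (F_max−F_min)/2 = 570.5 N; F_m = (F_max+F_min)/2 = 1289.5 N
τ_a = K_W·8F_aD/(πd³) = 1.2420 × 190.16 = 236.18 MPa
τ_m = K_s·8F_mD/(πd³) = 1.0802 × 429.82 = 464.3 MPa
Soderberg: 1/n_f = τ_a/S_se + τ_m/S_sy = 236.18/460 + 464.3/994 = 0.51345 + 0.46710 = 0.98055
n_f = 1/0.98055 = 1.02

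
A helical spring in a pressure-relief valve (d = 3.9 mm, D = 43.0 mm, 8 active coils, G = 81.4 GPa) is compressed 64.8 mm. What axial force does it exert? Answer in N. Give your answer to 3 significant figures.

240 N

k = Gd⁴/(8D³N_a) = (81.4×10³)(3.9⁴)/(8·43.0³·8) = 3.7008 N/mm
F = k·δ = 3.7008 × 64.8 = 239.81 N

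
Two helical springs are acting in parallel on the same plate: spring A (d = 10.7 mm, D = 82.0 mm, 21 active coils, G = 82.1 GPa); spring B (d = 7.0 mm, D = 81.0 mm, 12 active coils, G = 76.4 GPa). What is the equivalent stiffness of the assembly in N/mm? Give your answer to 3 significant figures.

15.2 N/mm

k_A = Gd⁴/(8D³N_a) = (82.1×10³)(10.7⁴)/(8·82.0³·21) = 11.618 N/mm
k_B = Gd⁴/(8D³N_a) = (76.4×10³)(7.0⁴)/(8·81.0³·12) = 3.5955 N/mm
Parallel: k_eq = 11.618 + 3.5955 = 15.213 N/mm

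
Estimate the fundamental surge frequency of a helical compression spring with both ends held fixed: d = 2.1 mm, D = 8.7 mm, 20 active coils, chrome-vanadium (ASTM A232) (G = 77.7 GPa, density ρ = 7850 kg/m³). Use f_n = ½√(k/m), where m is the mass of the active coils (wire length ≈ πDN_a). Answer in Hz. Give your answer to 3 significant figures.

491 Hz

k = Gd⁴/(8D³N_a) = (77.7×10³)(2.1⁴)/(8·8.7³·20) = 14.342 N/mm = 14342 N/m
Wire length L = πDN_a = π·8.7·20 = 546.64 mm
m = ρ·(πd²/4)·L = 7850 × 3.4636×10⁻⁶ m² × 0.54664 m = 0.014863 kg
f_n = ½√(k/m) = 0.5·√(14342/0.014863) = 0.5·√(9.6499e+05) = 491.17 Hz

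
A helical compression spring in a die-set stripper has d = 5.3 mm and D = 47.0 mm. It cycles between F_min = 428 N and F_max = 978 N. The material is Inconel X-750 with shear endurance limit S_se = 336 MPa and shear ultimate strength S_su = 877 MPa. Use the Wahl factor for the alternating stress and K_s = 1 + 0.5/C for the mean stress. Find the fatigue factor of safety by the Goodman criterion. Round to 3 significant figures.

0.691

C = D/d = 47.0/5.3 = 8.8679; K_W = (4C−1)/(4C−4)+0.615/C = 1.1647; K_s = 1+0.5/C = 1.0564
F_a = (F_max−F_min)/2 = 275 N; F_m = (F_max+F_min)/2 = 703 N
τ_a = K_W·8F_aD/(πd³) = 1.1647 × 221.08 = 257.48 MPa
τ_m = K_s·8F_mD/(πd³) = 1.0564 × 565.15 = 597.02 MPa
Goodman: 1/n_f = τ_a/S_se + τ_m/S_su = 257.48/336 + 597.02/877 = 0.76632 + 0.68075 = 1.4471
n_f = 1/1.4471 = 0.6911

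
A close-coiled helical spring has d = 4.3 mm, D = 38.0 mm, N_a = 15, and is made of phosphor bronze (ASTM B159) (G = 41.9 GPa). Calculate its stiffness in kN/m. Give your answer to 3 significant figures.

2.18 kN/m

k = Gd⁴/(8D³N_a) = (41.9×10³ × 4.3⁴) / (8 × 38.0³ × 15)
  = 1.43248e+07 / 6.58464e+06 = 2.1755 N/mm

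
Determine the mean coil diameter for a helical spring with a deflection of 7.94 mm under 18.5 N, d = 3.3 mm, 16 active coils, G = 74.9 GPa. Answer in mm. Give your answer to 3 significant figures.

Required rate k = F/δ = 18.5/7.94 = 2.33 N/mm
D = (Gd⁴/(8N_a·k))^(1/3) = (74.9×10³·3.3⁴/(8·16·2.33))^(1/3)
  = (29783.5)^(1/3) = 30.9974 mm

31.0 mm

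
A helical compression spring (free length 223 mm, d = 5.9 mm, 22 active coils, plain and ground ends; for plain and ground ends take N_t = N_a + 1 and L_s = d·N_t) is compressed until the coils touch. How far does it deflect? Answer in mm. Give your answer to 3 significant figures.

87.3 mm

N_t = 23; L_s = 5.9·23 = 135.7 mm
δ_solid = L₀ − L_s = 223 − 135.7 = 87.3 mm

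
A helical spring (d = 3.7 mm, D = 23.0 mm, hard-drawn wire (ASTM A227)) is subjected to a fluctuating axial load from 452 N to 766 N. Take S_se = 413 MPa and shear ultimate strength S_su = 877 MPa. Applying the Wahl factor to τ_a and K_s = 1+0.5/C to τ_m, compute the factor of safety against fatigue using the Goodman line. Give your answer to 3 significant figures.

0.707

C = D/d = 23.0/3.7 = 6.2162; K_W = (4C−1)/(4C−4)+0.615/C = 1.2427; K_s = 1+0.5/C = 1.0804
F_a = (F_max−F_min)/2 = 157 N; F_m = (F_max+F_min)/2 = 609 N
τ_a = K_W·8F_aD/(πd³) = 1.2427 × 181.54 = 225.6 MPa
τ_m = K_s·8F_mD/(πd³) = 1.0804 × 704.17 = 760.81 MPa
Goodman: 1/n_f = τ_a/S_se + τ_m/S_su = 225.6/413 + 760.81/877 = 0.54624 + 0.86752 = 1.4138
n_f = 1/1.4138 = 0.7073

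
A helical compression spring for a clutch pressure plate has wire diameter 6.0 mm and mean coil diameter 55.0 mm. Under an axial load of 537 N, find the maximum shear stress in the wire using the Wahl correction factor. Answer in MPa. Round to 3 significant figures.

404 MPa

Spring index C = D/d = 55.0/6.0 = 9.1667
K_W = (4C−1)/(4C−4) + 0.615/C = 35.667/32.667 + 0.0671 = 1.1589
τ₀ = 8FD/(πd³) = 8·537·55.0/(π·6.0³) = 236280/678.58 = 348.2 MPa
τ_max = K·τ₀ = 1.1589 × 348.2 = 403.53 MPa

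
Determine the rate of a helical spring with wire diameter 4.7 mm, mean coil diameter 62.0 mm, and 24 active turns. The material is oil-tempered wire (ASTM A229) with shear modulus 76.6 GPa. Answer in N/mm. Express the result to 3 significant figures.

k = Gd⁴/(8D³N_a) = (76.6×10³ × 4.7⁴) / (8 × 62.0³ × 24)
  = 3.73784e+07 / 4.5759e+07 = 0.81685 N/mm

0.817 N/mm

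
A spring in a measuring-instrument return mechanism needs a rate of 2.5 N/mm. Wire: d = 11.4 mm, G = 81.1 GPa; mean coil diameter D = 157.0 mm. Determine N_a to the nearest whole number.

18

N_a = Gd⁴/(8D³k) = (81.1×10³ × 11.4⁴)/(8 × 157.0³ × 2.5)
    = 1.36975e+09 / 7.73979e+07 = 17.7 → 18 coils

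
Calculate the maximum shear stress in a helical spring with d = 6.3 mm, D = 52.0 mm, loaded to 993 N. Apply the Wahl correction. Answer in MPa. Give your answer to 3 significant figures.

Spring index C = D/d = 52.0/6.3 = 8.2540
K_W = (4C−1)/(4C−4) + 0.615/C = 32.016/29.016 + 0.0745 = 1.1779
τ₀ = 8FD/(πd³) = 8·993·52.0/(π·6.3³) = 413088/785.55 = 525.86 MPa
τ_max = K·τ₀ = 1.1779 × 525.86 = 619.41 MPa

619 MPa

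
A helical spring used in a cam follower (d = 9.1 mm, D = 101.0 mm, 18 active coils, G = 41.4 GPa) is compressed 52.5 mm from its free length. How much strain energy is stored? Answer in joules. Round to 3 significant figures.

k = Gd⁴/(8D³N_a) = (41.4×10³)(9.1⁴)/(8·101.0³·18) = 1.9135 N/mm
U = ½kδ² = 0.5 × 1.9135 × 52.5² = 2637.1 N·mm = 2.6371 J

2.64 J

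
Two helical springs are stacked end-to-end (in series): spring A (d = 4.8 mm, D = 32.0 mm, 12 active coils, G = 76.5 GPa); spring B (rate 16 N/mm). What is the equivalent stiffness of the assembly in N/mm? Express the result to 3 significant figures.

7.14 N/mm

k_A = Gd⁴/(8D³N_a) = (76.5×10³)(4.8⁴)/(8·32.0³·12) = 12.909 N/mm
Series: 1/k_eq = 1/12.909 + 1/16 = 0.13996; k_eq = 7.1447 N/mm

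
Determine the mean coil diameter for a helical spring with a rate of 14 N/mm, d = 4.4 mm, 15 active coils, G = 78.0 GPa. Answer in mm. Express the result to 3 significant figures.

D = (Gd⁴/(8N_a·k))^(1/3) = (78.0×10³·4.4⁴/(8·15·14))^(1/3)
  = (17401.9)^(1/3) = 25.9139 mm

25.9 mm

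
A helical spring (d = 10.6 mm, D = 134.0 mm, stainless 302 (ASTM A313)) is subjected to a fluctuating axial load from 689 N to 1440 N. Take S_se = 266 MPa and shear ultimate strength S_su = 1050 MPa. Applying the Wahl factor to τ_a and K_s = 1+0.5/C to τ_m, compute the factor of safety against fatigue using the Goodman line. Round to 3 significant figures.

C = D/d = 134.0/10.6 = 12.6415; K_W = (4C−1)/(4C−4)+0.615/C = 1.1131; K_s = 1+0.5/C = 1.0396
F_a = (F_max−F_min)/2 = 375.5 N; F_m = (F_max+F_min)/2 = 1064.5 N
τ_a = K_W·8F_aD/(πd³) = 1.1131 × 107.58 = 119.75 MPa
τ_m = K_s·8F_mD/(πd³) = 1.0396 × 304.98 = 317.04 MPa
Goodman: 1/n_f = τ_a/S_se + τ_m/S_su = 119.75/266 + 317.04/1050 = 0.45017 + 0.30195 = 0.75212
n_f = 1/0.75212 = 1.33

1.33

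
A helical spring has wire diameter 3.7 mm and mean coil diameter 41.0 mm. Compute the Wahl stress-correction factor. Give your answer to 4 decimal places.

C = D/d = 41.0/3.7 = 11.0811
K_W = (4C−1)/(4C−4) + 0.615/C = 43.324/40.324 + 0.0555 = 1.1299

1.1299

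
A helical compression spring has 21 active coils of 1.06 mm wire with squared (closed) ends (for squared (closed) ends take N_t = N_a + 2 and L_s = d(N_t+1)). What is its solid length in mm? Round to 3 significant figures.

squared (closed) ends: N_t = N_a + 2 = 21 + 2 = 23
L_s = d·(N_t+1) = 1.06 × 24 = 25.44 mm

25.4 mm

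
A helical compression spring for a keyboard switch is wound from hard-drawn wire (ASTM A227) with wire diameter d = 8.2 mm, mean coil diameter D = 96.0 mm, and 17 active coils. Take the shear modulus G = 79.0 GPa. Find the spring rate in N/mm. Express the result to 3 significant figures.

2.97 N/mm

k = Gd⁴/(8D³N_a) = (79.0×10³ × 8.2⁴) / (8 × 96.0³ × 17)
  = 3.57176e+08 / 1.20324e+08 = 2.9685 N/mm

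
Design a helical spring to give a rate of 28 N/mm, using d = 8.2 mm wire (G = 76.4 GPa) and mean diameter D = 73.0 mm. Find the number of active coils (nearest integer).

N_a = Gd⁴/(8D³k) = (76.4×10³ × 8.2⁴)/(8 × 73.0³ × 28)
    = 3.45421e+08 / 8.71398e+07 = 3.964 → 4 coils

4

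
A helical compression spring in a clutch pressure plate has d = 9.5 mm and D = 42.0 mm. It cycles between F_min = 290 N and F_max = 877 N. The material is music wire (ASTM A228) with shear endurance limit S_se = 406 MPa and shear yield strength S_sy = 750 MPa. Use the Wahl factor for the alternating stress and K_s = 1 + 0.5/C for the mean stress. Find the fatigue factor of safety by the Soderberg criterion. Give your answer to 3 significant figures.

C = D/d = 42.0/9.5 = 4.4211; K_W = (4C−1)/(4C−4)+0.615/C = 1.3583; K_s = 1+0.5/C = 1.1131
F_a = (F_max−F_min)/2 = 293.5 N; F_m = (F_max+F_min)/2 = 583.5 N
τ_a = K_W·8F_aD/(πd³) = 1.3583 × 36.612 = 49.732 MPa
τ_m = K_s·8F_mD/(πd³) = 1.1131 × 72.788 = 81.02 MPa
Soderberg: 1/n_f = τ_a/S_se + τ_m/S_sy = 49.732/406 + 81.02/750 = 0.12249 + 0.10803 = 0.23052
n_f = 1/0.23052 = 4.338

4.34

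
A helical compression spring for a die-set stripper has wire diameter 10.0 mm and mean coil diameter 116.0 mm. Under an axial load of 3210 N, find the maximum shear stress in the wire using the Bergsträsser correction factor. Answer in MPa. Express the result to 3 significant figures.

1060 MPa

Spring index C = D/d = 116.0/10.0 = 11.6000
K_B = (4C+2)/(4C−3) = 48.400/43.400 = 1.1152
τ₀ = 8FD/(πd³) = 8·3210·116.0/(π·10.0³) = 2.97888e+06/3141.6 = 948.21 MPa
τ_max = K·τ₀ = 1.1152 × 948.21 = 1057.4 MPa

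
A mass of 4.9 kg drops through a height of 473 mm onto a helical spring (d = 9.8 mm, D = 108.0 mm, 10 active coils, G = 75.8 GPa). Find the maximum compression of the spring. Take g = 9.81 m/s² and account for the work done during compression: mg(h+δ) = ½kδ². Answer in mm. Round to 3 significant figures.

88.2 mm

k = Gd⁴/(8D³N_a) = (75.8×10³)(9.8⁴)/(8·108.0³·10) = 6.9376 N/mm
W = mg = 4.9 × 9.81 = 48.069 N
½kδ² − Wδ − Wh = 0 → δ = (W + √(W² + 2kWh))/k
δ = (48.069 + √(2310.6 + 315478))/6.9376 = (48.069 + 563.73)/6.9376 = 88.185 mm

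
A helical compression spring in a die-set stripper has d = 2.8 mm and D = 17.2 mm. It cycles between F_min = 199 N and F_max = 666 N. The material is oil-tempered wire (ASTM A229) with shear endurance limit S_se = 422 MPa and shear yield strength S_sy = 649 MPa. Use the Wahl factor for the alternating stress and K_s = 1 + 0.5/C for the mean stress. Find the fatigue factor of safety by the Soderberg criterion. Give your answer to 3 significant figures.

C = D/d = 17.2/2.8 = 6.1429; K_W = (4C−1)/(4C−4)+0.615/C = 1.2459; K_s = 1+0.5/C = 1.0814
F_a = (F_max−F_min)/2 = 233.5 N; F_m = (F_max+F_min)/2 = 432.5 N
τ_a = K_W·8F_aD/(πd³) = 1.2459 × 465.89 = 580.47 MPa
τ_m = K_s·8F_mD/(πd³) = 1.0814 × 862.94 = 933.18 MPa
Soderberg: 1/n_f = τ_a/S_se + τ_m/S_sy = 580.47/422 + 933.18/649 = 1.37553 + 1.43787 = 2.8134
n_f = 1/2.8134 = 0.3554

0.355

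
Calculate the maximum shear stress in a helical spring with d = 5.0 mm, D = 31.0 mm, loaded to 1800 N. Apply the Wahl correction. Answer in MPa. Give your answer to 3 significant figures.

1410 MPa

Spring index C = D/d = 31.0/5.0 = 6.2000
K_W = (4C−1)/(4C−4) + 0.615/C = 23.800/20.800 + 0.0992 = 1.2434
τ₀ = 8FD/(πd³) = 8·1800·31.0/(π·5.0³) = 446400/392.7 = 1136.7 MPa
τ_max = K·τ₀ = 1.2434 × 1136.7 = 1413.5 MPa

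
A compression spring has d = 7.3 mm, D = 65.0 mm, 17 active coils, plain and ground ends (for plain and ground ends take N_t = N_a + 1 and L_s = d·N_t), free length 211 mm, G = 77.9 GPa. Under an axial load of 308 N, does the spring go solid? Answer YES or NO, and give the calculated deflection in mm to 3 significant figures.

NO, δ = 52.0 mm

k = Gd⁴/(8D³N_a) = (77.9×10³)(7.3⁴)/(8·65.0³·17) = 5.9231 N/mm
N_t = 18; L_s = 7.3·18 = 131.4 mm; δ_solid = L₀ − L_s = 211 − 131.4 = 79.6 mm
δ = F/k = 308/5.9231 = 52 mm
δ < δ_solid → spring does not go solid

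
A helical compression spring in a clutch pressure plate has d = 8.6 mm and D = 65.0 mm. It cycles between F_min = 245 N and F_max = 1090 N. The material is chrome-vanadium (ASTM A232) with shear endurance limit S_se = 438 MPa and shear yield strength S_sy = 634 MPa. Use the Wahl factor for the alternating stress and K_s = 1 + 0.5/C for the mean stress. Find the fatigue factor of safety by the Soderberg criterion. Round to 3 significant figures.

C = D/d = 65.0/8.6 = 7.5581; K_W = (4C−1)/(4C−4)+0.615/C = 1.1957; K_s = 1+0.5/C = 1.0662
F_a = (F_max−F_min)/2 = 422.5 N; F_m = (F_max+F_min)/2 = 667.5 N
τ_a = K_W·8F_aD/(πd³) = 1.1957 × 109.95 = 131.47 MPa
τ_m = K_s·8F_mD/(πd³) = 1.0662 × 173.7 = 185.2 MPa
Soderberg: 1/n_f = τ_a/S_se + τ_m/S_sy = 131.47/438 + 185.2/634 = 0.30015 + 0.29211 = 0.59226
n_f = 1/0.59226 = 1.688

1.69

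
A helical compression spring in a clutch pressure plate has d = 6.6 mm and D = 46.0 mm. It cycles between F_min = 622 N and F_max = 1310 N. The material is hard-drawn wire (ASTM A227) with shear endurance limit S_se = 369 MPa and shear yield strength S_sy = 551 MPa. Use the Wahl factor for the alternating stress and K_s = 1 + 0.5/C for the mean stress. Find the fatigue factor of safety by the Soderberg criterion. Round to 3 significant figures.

C = D/d = 46.0/6.6 = 6.9697; K_W = (4C−1)/(4C−4)+0.615/C = 1.2139; K_s = 1+0.5/C = 1.0717
F_a = (F_max−F_min)/2 = 344 N; F_m = (F_max+F_min)/2 = 966 N
τ_a = K_W·8F_aD/(πd³) = 1.2139 × 140.16 = 170.14 MPa
τ_m = K_s·8F_mD/(πd³) = 1.0717 × 393.59 = 421.83 MPa
Soderberg: 1/n_f = τ_a/S_se + τ_m/S_sy = 170.14/369 + 421.83/551 = 0.46108 + 0.76556 = 1.2266
n_f = 1/1.2266 = 0.8152

0.815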